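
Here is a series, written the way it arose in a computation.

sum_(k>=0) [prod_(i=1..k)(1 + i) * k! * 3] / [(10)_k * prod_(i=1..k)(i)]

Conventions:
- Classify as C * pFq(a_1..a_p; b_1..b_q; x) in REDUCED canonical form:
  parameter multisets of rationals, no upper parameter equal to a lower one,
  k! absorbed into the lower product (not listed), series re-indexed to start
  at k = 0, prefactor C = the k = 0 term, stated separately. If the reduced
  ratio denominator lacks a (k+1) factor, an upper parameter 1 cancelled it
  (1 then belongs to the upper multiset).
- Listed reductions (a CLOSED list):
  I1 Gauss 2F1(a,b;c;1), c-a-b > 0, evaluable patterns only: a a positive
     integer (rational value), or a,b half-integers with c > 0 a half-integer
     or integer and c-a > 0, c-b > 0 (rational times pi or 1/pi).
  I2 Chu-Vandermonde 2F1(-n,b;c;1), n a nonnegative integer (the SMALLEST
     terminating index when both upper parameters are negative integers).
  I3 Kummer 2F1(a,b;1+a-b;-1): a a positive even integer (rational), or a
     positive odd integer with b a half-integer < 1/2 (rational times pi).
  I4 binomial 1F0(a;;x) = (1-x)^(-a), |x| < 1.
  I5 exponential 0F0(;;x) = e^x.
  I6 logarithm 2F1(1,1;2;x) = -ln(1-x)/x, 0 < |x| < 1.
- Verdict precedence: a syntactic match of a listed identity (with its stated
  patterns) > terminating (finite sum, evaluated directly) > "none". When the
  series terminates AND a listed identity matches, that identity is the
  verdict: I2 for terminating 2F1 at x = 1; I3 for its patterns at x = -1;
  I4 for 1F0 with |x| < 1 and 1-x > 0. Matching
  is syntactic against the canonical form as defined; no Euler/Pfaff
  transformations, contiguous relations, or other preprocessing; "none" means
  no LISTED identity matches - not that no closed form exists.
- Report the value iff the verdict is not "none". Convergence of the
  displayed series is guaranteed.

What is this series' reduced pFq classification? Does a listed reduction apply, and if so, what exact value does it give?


At argument 1: a 2F1 with upper {1, 2}, lower {10}, scaled by C = 3. Verdict at x = 1: the Gauss summation I1 matches (x = 1: the Gamma ratio telescopes since c-a-b = 7 > 0 and a = 1 in Z>0). Hence: 27/7.

Key step: with t_0 = 3, the product of the first k integers (C = 3) is k!.
Step ratio: r(k) = 1 * (k+1) (k+2) / [(k+10) (k+1)] - poly over poly, x = 1 from leading terms; C = 3 at k = 0.


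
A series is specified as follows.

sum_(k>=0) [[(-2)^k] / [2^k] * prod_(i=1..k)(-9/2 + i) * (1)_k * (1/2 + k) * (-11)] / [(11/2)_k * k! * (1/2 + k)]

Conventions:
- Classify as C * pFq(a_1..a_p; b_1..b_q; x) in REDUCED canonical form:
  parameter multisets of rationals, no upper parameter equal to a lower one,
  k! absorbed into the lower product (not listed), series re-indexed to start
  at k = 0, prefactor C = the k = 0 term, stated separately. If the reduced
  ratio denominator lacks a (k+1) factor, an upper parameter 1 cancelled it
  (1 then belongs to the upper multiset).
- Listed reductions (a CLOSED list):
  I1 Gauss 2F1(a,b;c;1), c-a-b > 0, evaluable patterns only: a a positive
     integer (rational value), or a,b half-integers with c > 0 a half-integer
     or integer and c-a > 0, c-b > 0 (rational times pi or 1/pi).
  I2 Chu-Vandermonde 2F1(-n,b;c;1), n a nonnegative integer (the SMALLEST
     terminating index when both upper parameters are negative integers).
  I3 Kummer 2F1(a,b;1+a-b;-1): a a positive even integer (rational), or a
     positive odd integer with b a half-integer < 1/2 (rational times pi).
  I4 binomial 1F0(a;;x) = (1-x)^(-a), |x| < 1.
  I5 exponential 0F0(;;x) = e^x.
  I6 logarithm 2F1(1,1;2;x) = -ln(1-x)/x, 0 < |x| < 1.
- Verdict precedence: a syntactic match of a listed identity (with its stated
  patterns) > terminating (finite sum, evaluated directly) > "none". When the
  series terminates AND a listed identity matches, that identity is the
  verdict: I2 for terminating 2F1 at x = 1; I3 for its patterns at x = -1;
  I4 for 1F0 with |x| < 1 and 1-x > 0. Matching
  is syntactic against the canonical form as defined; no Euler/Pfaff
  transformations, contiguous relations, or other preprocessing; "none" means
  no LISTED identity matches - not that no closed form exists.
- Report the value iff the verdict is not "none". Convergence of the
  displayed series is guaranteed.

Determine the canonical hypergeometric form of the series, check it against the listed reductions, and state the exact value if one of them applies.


Structural cue: from the first term -11: the two k-th powers (C = -11) combine into one argument.
Consecutive-term ratio: r(k) = (-1) * (k-7/2) (k+1) / [(k+11/2) (k+1)] - poly over poly, x = (-1) from leading terms; C = -11 at k = 0.

With C = -11: the canonical form is 2F1(-7/2, 1; 11/2; -1). Verdict: the Kummer evaluation I3 matches (x = -1; c = 11/2 equals 1+a-b for upper {-7/2, 1}: listed pattern). Value: (-3465/512) * pi.


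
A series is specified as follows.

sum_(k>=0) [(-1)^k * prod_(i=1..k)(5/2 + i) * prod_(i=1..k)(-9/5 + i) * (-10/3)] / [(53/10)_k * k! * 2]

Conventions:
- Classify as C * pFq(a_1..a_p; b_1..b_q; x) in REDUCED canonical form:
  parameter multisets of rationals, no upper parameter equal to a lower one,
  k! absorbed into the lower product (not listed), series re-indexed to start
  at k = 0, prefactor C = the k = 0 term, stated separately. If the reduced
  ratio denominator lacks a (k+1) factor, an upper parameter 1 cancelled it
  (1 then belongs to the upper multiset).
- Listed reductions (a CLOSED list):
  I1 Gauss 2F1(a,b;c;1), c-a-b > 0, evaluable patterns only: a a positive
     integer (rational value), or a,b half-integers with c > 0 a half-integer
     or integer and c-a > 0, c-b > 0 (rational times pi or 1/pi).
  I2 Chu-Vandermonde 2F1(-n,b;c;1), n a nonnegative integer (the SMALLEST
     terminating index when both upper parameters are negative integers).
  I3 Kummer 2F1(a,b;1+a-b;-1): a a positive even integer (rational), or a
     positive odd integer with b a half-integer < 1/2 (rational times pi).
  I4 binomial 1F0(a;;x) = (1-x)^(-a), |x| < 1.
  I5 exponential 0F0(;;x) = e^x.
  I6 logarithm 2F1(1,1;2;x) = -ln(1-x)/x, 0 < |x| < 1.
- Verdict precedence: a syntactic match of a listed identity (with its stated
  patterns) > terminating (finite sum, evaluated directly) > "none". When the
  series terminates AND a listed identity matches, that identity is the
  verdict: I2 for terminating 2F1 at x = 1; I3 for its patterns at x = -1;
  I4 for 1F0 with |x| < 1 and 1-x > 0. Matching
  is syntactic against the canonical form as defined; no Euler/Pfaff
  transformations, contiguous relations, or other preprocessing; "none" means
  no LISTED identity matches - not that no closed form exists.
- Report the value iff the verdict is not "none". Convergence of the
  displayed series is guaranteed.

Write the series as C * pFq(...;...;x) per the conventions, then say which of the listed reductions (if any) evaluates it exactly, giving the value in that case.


With C = -5/3: the canonical form is 2F1(-4/5, 7/2; 53/10; -1). Verdict: none. No listed pattern accepts 2F1(-4/5, 7/2; 53/10; -1).

Key step: with t_0 = -5/3, the running product (prefactor -5/3) telescopes to a rising factorial.
Consecutive-term ratio: r(k) = (-1) * (k-4/5) (k+7/2) / [(k+53/10) (k+1)] - poly over poly, x = (-1) from leading terms; C = -5/3 at k = 0.


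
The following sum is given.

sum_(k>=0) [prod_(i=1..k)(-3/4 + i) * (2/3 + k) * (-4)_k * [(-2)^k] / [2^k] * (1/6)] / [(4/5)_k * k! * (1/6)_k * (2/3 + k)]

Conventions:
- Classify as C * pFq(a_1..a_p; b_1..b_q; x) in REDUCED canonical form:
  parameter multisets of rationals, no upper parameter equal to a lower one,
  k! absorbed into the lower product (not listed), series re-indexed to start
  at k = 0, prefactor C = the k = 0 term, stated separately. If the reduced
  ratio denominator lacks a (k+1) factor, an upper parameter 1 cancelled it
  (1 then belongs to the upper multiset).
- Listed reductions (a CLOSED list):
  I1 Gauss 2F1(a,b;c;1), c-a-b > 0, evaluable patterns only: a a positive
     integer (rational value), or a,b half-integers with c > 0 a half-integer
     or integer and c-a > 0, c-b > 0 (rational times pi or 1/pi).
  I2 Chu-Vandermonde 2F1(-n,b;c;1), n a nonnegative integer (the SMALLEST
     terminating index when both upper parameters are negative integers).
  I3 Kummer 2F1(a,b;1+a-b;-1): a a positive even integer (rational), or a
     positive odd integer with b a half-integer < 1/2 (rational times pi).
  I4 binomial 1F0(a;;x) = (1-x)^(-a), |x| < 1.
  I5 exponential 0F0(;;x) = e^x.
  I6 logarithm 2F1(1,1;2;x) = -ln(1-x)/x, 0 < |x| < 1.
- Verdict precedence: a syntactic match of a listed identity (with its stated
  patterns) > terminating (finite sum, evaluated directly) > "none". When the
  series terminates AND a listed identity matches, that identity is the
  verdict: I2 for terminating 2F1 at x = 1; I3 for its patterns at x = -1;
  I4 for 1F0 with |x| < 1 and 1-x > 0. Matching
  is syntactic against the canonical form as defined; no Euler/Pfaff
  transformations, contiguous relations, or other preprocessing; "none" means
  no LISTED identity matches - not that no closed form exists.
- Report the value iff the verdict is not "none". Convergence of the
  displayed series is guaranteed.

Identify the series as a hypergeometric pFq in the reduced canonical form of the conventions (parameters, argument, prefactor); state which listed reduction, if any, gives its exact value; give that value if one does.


Reduced: x = -1, 2F2, upper = {-4, 1/4}, lower = {1/6, 4/5}, C = 1/6. Verdict: terminating. With -4 upstairs the series is a 5-term polynomial sum; evaluated term by term. Its exact value is 499324841/176606976.

First insight: t_0 being 1/6, the two k-th powers (C = 1/6, x = -1) combine into one argument.
Adjacent-term ratio: r(k) = (-1) * (k-4) (k+1/4) / [(k+1/6) (k+4/5) (k+1)] - poly over poly, x = (-1) from leading terms; C = 1/6 at k = 0.


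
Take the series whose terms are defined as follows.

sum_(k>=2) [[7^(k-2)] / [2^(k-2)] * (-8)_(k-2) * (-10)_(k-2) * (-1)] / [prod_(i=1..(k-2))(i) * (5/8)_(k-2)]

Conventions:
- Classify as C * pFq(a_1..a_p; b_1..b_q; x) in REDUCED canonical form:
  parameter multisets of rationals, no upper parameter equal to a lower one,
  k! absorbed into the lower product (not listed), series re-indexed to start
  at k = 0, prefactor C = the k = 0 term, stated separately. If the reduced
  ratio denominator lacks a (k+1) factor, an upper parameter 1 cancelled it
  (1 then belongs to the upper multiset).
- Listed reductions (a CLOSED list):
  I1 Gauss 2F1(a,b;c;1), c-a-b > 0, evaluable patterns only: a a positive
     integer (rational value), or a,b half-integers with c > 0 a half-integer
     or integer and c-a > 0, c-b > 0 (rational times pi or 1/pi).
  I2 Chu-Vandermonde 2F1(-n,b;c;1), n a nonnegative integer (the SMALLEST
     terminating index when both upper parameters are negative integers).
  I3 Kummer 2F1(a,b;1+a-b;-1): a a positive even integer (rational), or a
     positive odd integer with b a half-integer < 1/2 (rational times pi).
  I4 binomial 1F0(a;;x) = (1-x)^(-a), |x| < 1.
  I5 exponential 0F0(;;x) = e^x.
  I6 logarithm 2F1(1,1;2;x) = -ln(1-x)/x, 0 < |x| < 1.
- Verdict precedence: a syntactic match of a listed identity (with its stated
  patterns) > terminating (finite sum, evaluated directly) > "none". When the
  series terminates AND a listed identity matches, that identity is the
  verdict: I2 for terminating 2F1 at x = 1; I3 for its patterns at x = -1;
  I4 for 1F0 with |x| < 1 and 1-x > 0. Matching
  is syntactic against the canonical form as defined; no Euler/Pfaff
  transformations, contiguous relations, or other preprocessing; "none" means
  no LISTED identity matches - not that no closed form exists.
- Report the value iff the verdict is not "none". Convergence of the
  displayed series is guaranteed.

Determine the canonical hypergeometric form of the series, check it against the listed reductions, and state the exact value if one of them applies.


Canonical form: C = -1 times 2F1 with upper {-10, -8}, lower {5/8}, x = 7/2. Verdict: terminating - upper parameter -8 makes this a finite sum (last index 8), evaluated exactly. Its exact value is -3558882443170525/45097117.

Key observation: x = (7/2) and the two k-th powers (C = -1) combine into one argument.
Consecutive-term ratio: r(k) = (7/2) * (k-10) (k-8) / [(k+5/8) (k+1)] - rational; roots negated = parameters, x = (7/2), C = -1.


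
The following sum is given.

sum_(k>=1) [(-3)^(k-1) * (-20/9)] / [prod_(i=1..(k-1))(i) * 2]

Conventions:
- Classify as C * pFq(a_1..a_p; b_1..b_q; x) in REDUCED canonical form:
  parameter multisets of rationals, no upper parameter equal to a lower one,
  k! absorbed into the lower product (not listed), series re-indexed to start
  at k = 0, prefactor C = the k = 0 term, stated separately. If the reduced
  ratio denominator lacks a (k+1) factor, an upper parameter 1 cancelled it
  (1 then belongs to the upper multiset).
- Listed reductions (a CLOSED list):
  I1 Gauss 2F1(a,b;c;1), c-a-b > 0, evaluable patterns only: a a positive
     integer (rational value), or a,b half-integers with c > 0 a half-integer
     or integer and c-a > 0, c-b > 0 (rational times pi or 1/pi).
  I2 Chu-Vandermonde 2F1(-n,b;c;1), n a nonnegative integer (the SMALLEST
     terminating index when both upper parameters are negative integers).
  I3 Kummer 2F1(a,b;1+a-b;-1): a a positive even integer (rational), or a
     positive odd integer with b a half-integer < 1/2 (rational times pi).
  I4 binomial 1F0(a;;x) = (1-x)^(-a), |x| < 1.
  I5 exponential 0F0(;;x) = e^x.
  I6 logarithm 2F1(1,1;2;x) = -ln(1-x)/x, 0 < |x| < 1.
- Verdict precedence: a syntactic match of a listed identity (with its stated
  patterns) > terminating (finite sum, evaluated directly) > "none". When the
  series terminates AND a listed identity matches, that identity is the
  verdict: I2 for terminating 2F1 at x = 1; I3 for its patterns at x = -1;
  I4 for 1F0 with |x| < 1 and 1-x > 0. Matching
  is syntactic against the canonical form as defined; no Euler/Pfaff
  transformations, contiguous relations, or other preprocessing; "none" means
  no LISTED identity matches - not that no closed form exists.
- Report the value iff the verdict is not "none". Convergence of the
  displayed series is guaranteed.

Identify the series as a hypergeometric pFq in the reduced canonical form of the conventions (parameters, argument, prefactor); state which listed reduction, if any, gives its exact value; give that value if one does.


The series (x = -3) is 0F0: upper {-}, lower {-}, prefactor -10/9. Verdict (x = -3): exponential (I5) applies (the 0F0 exponential series at x = -3). Hence: (-10/9) * e^(-3).

First insight: t_0 being -10/9, the product of the first k integers (C = -10/9) is k!.
Term ratio: r(k) = (-3) * 1 / [(k+1)] - poly over poly, x = (-3) from leading terms; C = -10/9 at k = 0.


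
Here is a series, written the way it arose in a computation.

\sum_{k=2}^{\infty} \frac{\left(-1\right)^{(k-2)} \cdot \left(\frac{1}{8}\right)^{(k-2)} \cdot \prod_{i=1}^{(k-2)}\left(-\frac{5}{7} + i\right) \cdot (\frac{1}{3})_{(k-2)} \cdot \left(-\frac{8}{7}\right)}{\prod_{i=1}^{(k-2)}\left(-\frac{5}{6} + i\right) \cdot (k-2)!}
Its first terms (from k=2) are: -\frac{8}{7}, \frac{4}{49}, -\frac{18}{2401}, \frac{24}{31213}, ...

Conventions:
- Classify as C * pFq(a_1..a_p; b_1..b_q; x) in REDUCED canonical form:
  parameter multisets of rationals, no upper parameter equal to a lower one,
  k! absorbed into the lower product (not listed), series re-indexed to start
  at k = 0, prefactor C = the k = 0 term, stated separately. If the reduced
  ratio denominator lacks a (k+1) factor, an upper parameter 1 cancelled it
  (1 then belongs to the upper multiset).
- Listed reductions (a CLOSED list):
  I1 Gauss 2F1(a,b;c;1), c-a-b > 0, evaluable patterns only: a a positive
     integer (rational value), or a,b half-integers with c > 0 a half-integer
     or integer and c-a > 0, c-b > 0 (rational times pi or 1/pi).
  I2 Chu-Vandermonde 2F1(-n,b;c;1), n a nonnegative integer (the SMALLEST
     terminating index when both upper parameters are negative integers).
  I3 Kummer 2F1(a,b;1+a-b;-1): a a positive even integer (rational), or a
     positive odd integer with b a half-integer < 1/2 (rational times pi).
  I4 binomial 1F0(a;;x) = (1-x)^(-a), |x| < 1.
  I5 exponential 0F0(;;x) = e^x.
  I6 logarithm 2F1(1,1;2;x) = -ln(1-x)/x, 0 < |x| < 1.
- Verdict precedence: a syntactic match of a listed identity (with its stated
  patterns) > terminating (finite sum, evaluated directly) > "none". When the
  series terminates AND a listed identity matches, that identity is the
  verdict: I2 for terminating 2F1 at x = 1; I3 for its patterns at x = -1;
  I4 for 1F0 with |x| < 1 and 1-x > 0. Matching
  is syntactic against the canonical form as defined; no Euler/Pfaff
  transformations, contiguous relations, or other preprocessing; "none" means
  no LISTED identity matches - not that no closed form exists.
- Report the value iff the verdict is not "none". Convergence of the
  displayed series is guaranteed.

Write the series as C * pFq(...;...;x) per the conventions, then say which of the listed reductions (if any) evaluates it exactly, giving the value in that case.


This is -\frac{8}{7} * 2F1(\frac{2}{7}, \frac{1}{3}; \frac{1}{6}; -\frac{1}{8}) in reduced canonical form. Verdict: none here - no I1-I6 shape fits x = -\frac{1}{8} with lower {\frac{1}{6}}.

Key observation: t_0 = -\frac{8}{7} here, and the (-1)^k factor (C = -8/7) folds into the argument's sign.
Adjacent-term ratio: r(k) = -\frac{1}{8} * (k+\frac{2}{7}) (k+\frac{1}{3}) / [(k+\frac{1}{6}) (k+1)] - rational in k, leading ratio -\frac{1}{8}; with t_0 = -\frac{8}{7}, classification follows.


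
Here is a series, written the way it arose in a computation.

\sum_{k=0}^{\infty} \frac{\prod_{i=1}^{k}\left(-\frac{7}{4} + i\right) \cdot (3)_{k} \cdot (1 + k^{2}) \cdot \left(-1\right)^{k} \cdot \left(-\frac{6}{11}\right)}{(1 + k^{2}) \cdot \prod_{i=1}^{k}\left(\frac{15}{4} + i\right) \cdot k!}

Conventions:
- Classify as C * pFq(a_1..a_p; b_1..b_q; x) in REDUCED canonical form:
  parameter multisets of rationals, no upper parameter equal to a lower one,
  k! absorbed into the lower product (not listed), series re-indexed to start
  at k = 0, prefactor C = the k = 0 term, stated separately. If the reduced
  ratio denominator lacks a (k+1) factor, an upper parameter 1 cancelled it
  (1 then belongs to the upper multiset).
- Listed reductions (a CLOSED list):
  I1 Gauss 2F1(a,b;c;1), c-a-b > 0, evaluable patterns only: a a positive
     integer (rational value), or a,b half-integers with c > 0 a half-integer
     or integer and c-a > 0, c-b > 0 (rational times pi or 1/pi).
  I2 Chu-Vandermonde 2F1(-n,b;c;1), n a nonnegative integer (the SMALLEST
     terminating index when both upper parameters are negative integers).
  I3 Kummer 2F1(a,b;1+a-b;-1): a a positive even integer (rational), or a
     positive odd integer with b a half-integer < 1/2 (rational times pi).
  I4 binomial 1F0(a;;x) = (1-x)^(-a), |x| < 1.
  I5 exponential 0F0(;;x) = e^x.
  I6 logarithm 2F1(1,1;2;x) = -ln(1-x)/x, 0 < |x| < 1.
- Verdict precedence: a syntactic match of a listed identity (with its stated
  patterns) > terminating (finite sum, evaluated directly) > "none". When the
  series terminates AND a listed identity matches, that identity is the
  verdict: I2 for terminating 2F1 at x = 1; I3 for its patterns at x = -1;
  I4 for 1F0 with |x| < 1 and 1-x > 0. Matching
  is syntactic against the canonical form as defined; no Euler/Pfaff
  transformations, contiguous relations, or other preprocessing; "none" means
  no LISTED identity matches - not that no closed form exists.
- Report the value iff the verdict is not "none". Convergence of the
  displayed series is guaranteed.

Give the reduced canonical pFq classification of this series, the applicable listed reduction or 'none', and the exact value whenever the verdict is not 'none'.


Canonical form: C = -\frac{6}{11} times 2F1 with upper {-\frac{3}{4}, 3}, lower {\frac{19}{4}}, x = -1. Verdict: none (x = -1): each listed identity misses the multisets {-\frac{3}{4}, 3} ; {\frac{19}{4}}.

Structural cue: t_0 being -\frac{6}{11}, the lower running product (C = -6/11, x = -1) is a rising factorial.
Ratio: r(k) = -1 * (k-\frac{3}{4}) (k+3) / [(k+\frac{19}{4}) (k+1)] - rational in k. x = -1; t_0 = -\frac{6}{11}; negate the roots.


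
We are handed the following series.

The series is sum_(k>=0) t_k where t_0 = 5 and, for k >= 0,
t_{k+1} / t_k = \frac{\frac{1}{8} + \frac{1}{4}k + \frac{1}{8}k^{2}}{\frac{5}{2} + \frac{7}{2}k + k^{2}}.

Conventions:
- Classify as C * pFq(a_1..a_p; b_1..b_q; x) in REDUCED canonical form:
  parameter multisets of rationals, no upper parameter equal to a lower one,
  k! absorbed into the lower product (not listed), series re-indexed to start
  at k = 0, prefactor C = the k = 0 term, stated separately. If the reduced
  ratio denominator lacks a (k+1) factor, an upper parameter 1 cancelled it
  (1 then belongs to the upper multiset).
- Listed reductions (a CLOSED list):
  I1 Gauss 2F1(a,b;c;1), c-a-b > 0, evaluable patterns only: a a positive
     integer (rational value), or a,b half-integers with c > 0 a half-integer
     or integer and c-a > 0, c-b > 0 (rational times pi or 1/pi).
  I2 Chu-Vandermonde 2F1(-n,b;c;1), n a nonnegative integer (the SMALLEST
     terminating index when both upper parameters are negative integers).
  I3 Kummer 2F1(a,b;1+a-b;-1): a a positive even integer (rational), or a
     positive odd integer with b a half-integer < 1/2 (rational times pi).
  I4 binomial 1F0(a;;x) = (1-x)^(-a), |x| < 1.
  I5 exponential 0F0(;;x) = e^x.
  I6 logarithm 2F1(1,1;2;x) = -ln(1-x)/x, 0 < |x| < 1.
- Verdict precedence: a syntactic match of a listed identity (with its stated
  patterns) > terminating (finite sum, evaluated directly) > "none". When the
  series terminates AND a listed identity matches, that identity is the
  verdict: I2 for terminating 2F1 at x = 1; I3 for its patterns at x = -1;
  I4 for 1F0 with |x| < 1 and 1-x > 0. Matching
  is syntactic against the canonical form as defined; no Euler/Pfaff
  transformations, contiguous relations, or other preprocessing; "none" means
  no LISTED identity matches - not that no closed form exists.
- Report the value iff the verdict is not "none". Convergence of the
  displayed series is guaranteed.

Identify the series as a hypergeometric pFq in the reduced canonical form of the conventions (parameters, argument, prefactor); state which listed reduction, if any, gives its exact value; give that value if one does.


x = \frac{1}{8} here; the reduced form reads 2F1, upper {1, 1}, lower {\frac{5}{2}}, C = 5. Verdict: none (x = \frac{1}{8}): each listed identity misses the multisets {1, 1} ; {\frac{5}{2}}.

Key observation: t_0 = 5 here, and the expanded ratio factors over Q; C = 5, x = 1/8, roots give parameters.
Adjacent-term ratio: r(k) = \frac{1}{8} * (k+1) (k+1) / [(k+\frac{5}{2}) (k+1)] - rational in k. x = \frac{1}{8}; t_0 = 5; negate the roots.


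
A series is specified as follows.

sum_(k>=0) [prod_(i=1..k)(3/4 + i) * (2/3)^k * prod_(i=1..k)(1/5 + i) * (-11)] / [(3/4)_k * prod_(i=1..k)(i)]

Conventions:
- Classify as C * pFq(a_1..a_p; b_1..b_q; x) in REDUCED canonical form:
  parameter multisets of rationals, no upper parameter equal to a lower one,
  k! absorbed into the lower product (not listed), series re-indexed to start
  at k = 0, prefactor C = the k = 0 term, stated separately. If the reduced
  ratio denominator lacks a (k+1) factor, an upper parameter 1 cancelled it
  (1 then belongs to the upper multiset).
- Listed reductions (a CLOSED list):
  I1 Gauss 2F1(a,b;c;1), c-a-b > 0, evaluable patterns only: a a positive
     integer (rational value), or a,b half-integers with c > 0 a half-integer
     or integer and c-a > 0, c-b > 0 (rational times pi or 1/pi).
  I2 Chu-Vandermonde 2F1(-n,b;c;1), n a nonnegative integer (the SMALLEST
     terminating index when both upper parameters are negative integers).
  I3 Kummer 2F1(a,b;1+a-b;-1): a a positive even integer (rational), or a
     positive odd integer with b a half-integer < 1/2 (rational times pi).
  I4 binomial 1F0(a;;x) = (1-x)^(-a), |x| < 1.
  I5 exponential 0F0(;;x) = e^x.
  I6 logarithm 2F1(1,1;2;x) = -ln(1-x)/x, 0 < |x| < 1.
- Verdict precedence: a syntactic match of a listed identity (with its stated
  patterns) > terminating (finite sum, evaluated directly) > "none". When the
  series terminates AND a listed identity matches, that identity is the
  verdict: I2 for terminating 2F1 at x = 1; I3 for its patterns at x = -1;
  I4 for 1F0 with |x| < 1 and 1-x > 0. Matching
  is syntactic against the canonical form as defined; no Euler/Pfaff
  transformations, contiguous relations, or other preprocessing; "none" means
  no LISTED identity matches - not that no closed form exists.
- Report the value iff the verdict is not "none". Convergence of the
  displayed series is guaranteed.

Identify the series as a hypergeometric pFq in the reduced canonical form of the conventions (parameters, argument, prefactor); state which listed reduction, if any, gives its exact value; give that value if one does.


Reduced: x = 2/3, 2F1, upper = {6/5, 7/4}, lower = {3/4}, C = -11. Verdict: none - at argument 2/3 the multisets {6/5, 7/4} ; {3/4} match no listed identity.

The tell: with t_0 = -11, the running product (C = -11) telescopes to a rising factorial.
Term ratio: r(k) = (2/3) * (k+6/5) (k+7/4) / [(k+3/4) (k+1)] - rational in k, leading ratio (2/3); with t_0 = -11, classification follows.


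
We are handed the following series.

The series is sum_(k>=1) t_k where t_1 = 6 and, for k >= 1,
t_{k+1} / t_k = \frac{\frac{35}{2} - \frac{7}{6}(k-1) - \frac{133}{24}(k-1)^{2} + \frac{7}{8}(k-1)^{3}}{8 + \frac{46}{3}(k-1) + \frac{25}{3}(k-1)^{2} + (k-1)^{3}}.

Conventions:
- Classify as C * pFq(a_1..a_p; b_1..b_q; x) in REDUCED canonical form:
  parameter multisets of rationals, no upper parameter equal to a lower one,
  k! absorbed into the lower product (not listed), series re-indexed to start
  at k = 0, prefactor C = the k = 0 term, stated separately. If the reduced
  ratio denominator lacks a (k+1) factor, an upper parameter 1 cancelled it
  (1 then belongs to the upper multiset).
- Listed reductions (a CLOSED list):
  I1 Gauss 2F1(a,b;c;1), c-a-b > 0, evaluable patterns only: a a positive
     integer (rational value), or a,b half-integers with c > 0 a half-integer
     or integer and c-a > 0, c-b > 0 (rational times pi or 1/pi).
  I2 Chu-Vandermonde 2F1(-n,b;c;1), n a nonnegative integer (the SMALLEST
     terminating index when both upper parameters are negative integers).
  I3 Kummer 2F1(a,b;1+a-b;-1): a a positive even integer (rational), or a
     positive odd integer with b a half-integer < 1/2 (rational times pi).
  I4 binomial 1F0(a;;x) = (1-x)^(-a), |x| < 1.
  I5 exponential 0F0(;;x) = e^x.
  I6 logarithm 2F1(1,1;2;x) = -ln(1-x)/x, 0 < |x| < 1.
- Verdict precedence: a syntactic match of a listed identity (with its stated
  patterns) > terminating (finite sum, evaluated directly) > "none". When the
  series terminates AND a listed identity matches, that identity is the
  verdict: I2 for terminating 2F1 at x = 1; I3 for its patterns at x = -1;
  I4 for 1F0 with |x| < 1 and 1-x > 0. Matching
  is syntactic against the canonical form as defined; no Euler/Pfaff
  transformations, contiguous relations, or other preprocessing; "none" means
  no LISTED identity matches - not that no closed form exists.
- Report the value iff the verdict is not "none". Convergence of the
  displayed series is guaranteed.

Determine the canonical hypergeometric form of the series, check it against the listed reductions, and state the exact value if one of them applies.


Structural cue: x = \frac{7}{8} and the expanded ratio factors over Q; prefactor 6, roots give parameters.
Adjacent-term ratio: r(k) = \frac{7}{8} * (k-6) (k-2) (k+\frac{5}{3}) / [(k+\frac{4}{3}) (k+6) (k+1)] - rational in k. x = \frac{7}{8}; t_0 = 6; negate the roots.

Classification (C = 6): 3F2 with upper {-6, -2, \frac{5}{3}}, lower {\frac{4}{3}, 6}, argument x = \frac{7}{8}. Verdict: terminating. With -2 upstairs the series is a 3-term polynomial sum; evaluated term by term. Value: \frac{381}{16}.


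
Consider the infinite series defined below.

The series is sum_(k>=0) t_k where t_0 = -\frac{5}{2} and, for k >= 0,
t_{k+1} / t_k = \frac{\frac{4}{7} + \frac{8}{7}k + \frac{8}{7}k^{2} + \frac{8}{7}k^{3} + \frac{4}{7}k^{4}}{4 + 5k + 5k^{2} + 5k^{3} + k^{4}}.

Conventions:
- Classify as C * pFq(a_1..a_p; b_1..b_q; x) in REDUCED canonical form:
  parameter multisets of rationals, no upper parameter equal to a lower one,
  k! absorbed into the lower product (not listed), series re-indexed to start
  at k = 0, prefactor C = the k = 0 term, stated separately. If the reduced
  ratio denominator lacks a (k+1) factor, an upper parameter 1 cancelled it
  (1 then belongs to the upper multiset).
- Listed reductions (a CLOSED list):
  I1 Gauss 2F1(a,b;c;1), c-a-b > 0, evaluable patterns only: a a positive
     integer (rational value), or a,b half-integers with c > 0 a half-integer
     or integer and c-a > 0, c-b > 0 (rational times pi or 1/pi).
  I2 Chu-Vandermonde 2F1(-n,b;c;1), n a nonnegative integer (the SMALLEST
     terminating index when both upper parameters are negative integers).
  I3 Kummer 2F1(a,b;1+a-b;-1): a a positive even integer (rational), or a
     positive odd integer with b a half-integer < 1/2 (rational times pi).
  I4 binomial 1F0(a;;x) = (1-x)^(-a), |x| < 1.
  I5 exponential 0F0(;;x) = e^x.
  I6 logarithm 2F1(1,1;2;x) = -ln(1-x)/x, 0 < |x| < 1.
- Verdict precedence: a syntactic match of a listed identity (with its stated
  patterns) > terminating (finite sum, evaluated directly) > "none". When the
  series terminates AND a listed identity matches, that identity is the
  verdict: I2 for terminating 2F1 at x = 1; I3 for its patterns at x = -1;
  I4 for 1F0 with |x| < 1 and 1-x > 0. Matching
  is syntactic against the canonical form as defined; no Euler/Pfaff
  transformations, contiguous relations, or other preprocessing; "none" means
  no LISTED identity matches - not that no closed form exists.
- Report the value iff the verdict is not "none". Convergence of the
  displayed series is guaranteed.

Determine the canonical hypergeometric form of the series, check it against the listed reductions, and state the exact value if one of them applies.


At argument \frac{4}{7}: a 2F1 with upper {1, 1}, lower {4}, scaled by C = -\frac{5}{2}. Verdict: none. A 2F1 with upper {1, 1} fits none of I1-I6 at x = \frac{4}{7}; the sum runs forever.

Key observation: t_0 = -\frac{5}{2} here, and roots of the ratio polynomials (C = -5/2, x = 4/7) are the negated parameters.
Ratio: r(k) = \frac{4}{7} * (k+1) (k+1) / [(k+4) (k+1)] ; factor over Q: parameters, x = \frac{4}{7}, and C = -\frac{5}{2}.


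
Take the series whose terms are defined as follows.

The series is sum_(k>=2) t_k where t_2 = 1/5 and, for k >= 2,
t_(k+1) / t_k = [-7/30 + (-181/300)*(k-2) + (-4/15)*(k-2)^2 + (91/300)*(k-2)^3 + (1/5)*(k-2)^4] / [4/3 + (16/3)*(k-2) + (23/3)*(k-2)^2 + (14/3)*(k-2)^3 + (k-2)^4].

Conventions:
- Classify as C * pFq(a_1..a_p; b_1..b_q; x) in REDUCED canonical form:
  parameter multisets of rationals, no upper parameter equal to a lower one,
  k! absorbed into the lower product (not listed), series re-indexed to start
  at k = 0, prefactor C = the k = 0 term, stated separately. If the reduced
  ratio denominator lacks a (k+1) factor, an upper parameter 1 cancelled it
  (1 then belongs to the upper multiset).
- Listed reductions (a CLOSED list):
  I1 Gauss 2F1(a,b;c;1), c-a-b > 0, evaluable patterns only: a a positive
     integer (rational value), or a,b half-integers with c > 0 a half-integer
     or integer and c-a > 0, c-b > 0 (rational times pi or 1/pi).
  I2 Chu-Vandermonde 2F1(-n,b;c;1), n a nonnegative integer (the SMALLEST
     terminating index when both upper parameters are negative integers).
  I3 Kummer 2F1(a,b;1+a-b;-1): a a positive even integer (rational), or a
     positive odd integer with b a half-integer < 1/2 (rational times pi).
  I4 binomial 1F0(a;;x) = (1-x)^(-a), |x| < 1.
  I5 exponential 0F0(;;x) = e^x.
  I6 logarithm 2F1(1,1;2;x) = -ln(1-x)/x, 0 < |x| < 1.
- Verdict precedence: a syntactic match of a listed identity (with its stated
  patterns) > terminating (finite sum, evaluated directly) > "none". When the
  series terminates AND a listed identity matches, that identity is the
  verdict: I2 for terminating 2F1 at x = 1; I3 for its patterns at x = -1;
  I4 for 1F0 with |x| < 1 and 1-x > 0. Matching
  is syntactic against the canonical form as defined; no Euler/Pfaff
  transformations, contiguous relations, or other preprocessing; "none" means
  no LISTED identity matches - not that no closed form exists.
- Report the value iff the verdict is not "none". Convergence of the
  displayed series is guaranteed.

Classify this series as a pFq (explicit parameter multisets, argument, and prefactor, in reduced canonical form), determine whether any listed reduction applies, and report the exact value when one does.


x = 1/5 here; the reduced form reads 2F1, upper {-7/5, 5/4}, lower {2}, C = 1/5. Verdict: none - this 2F1 at x = 1/5 matches no listed pattern, and upper {-7/5, 5/4} holds no stopper.

First insight: from the first term 1/5: the expanded ratio factors over Q; C = 1/5, x = 1/5, roots give parameters.
Adjacent-term ratio: r(k) = (1/5) * (k-7/5) (k+5/4) / [(k+2) (k+1)] - poly over poly, x = (1/5) from leading terms; C = 1/5 at k = 0.


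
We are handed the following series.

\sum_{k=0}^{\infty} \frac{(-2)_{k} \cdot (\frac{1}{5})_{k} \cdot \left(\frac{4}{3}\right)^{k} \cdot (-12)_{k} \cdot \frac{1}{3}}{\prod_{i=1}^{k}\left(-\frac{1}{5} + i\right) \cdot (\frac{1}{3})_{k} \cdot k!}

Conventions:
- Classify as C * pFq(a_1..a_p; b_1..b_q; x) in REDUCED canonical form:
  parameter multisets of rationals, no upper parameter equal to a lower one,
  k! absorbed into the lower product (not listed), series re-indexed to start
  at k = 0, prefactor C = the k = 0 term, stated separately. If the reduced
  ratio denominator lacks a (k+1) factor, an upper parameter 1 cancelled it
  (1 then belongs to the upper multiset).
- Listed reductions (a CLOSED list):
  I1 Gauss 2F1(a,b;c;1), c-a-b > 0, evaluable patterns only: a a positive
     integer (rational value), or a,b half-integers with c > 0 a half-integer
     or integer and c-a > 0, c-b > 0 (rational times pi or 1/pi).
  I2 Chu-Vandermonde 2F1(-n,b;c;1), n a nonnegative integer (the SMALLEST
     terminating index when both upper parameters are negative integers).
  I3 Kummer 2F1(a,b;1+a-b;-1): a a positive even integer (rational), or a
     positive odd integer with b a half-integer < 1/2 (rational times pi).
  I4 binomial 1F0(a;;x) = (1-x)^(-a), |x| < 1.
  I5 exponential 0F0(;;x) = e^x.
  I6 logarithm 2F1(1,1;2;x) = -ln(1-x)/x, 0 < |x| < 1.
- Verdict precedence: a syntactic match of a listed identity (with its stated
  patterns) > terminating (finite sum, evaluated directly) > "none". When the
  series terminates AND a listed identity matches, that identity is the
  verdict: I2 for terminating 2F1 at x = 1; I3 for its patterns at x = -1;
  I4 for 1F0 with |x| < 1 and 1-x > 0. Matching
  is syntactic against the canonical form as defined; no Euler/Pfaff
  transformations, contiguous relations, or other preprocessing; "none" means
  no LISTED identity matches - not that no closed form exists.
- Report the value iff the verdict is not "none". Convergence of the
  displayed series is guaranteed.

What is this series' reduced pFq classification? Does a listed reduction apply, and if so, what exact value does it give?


First insight: t_0 being \frac{1}{3}, the lower running product (C = 1/3, x = 4/3) is a rising factorial.
Ratio: r(k) = \frac{4}{3} * (k-12) (k-2) (k+\frac{1}{5}) / [(k+\frac{1}{3}) (k+\frac{4}{5}) (k+1)] - rational in k, leading ratio \frac{4}{3}; with t_0 = \frac{1}{3}, classification follows.

This is \frac{1}{3} * 3F2(-12, -2, \frac{1}{5}; \frac{1}{3}, \frac{4}{5}; \frac{4}{3}) in reduced canonical form. Verdict: terminating. (-2)_k vanishes past k = 2, leaving a 3-term sum, computed directly. Value: \frac{113}{3}.


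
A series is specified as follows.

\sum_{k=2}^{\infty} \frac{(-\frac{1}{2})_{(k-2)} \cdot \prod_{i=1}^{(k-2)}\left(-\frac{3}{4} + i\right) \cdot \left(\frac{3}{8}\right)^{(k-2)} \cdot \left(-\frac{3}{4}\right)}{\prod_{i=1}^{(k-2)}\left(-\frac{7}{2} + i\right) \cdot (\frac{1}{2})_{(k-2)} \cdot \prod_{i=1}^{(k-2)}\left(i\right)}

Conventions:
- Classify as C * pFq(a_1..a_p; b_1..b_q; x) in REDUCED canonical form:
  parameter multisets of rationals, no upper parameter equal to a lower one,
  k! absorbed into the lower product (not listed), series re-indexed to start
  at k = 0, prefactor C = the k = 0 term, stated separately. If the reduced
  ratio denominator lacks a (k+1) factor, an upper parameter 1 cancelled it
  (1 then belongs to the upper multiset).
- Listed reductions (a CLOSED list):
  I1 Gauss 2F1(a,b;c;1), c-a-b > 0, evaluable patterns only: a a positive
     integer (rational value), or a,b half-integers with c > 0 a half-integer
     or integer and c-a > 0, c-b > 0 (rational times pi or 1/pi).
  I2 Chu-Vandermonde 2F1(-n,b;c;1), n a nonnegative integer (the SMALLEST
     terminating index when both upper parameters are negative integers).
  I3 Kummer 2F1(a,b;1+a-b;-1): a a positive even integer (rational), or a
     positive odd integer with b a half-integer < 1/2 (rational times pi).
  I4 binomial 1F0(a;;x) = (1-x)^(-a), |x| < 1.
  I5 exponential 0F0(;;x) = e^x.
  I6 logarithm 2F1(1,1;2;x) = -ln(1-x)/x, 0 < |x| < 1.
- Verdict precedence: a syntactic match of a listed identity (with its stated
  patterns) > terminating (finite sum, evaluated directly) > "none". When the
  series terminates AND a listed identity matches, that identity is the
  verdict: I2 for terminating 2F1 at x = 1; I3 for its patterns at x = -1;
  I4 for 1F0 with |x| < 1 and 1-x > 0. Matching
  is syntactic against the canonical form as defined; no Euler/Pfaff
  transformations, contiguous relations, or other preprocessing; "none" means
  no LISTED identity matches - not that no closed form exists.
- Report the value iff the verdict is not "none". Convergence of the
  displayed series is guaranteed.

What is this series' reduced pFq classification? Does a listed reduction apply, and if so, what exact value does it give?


At argument \frac{3}{8}: a 2F2 with upper {-\frac{1}{2}, \frac{1}{4}}, lower {-\frac{5}{2}, \frac{1}{2}}, scaled by C = -\frac{3}{4}. Verdict: none. A 2F2 with upper {-\frac{1}{2}, \frac{1}{4}} fits none of I1-I6 at x = \frac{3}{8}; the sum runs forever.

First insight: t_0 = -\frac{3}{4} here, and the product of the first k integers (prefactor -3/4) is k!.
Ratio: r(k) = \frac{3}{8} * (k-\frac{1}{2}) (k+\frac{1}{4}) / [(k-\frac{5}{2}) (k+\frac{1}{2}) (k+1)] - rational in k. x = \frac{3}{8}; t_0 = -\frac{3}{4}; negate the roots.


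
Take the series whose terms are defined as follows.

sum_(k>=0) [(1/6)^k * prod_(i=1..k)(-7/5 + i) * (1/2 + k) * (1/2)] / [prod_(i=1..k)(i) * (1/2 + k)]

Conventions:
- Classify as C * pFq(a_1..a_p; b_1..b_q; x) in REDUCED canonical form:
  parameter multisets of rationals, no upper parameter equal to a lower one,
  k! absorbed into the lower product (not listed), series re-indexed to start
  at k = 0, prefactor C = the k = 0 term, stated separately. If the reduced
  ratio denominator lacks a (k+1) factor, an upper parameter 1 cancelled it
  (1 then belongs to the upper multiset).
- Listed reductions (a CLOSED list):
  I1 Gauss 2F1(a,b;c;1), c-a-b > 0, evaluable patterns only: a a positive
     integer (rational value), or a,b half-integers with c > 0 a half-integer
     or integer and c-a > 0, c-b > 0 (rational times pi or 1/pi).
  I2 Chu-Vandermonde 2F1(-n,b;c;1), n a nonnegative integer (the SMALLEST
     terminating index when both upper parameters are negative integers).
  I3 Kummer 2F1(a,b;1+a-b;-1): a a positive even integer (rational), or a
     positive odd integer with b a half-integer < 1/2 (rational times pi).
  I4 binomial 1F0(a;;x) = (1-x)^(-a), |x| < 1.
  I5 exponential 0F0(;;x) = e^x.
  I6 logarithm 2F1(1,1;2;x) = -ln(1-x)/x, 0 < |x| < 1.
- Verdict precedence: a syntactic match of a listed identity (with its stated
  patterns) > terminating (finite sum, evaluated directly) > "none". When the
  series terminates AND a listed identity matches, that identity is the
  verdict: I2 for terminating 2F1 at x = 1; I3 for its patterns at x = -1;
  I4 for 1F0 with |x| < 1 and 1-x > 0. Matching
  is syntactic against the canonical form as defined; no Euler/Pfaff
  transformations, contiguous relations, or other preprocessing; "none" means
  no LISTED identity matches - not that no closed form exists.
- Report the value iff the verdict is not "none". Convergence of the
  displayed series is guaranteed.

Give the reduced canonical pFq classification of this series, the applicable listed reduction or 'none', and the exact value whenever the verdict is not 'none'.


Prefactor 1/2, argument 1/6: 1F0 with upper {-2/5} over lower {-}. Verdict (x = 1/6): binomial (I4) applies (the 1F0 binomial series: exponent 2/5, x = 1/6). Exact value: (1/2) * (5/6)^(2/5).

Key observation: t_0 = 1/2 here, and the product of the first k integers (prefactor 1/2) is k!.
Ratio: r(k) = (1/6) * (k-2/5) / [(k+1)] - rational in k, leading ratio (1/6); with t_0 = 1/2, classification follows.
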